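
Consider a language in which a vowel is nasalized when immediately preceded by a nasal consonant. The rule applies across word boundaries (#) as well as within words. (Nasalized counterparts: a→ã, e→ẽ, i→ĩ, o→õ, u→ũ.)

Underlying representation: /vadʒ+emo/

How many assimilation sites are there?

/o/ after nasal /m/ → [õ]
1 segment changes.

1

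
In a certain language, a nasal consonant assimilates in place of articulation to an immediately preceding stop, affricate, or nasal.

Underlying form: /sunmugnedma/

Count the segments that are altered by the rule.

3

/m/ after /n/ (alveolar) → [n]
/n/ after /g/ (velar) → [ŋ]
/m/ after /d/ (alveolar) → [n]
3 segments change.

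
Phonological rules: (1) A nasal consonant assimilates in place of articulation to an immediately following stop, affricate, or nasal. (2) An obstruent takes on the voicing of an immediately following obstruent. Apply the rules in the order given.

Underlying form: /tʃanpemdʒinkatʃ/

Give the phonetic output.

[tʃampeɲdʒiŋkatʃ]

Rule 1: /n/ before /p/ (labial) → [m]
Rule 1: /m/ before /dʒ/ (palatal) → [ɲ]
Rule 1: /n/ before /k/ (velar) → [ŋ]
After rule 1: tʃampeɲdʒiŋkatʃ
Rule 2: no segment meets the rule's conditions; no change.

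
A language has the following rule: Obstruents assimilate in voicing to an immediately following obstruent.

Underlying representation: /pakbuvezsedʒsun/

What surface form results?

[pagbuvessetʃsun]

/k/ before /b/ (voiced) → [g]
/z/ before /s/ (voiceless) → [s]
/dʒ/ before /s/ (voiceless) → [tʃ]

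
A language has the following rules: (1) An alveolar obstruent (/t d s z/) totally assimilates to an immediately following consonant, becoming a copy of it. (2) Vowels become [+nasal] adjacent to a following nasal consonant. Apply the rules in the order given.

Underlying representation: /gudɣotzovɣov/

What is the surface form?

[guɣɣozzovɣov]

Rule 1: /d/ before /ɣ/ → [ɣ] (total assimilation)
Rule 1: /t/ before /z/ → [z] (total assimilation)
After rule 1: guɣɣozzovɣov
Rule 2: no segment meets the rule's conditions; no change.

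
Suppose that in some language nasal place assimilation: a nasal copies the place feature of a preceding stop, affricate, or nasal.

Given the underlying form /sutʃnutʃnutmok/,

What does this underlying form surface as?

/n/ after /tʃ/ (palatal) → [ɲ]
/n/ after /tʃ/ (palatal) → [ɲ]
/m/ after /t/ (alveolar) → [n]

[sutʃɲutʃɲutnok]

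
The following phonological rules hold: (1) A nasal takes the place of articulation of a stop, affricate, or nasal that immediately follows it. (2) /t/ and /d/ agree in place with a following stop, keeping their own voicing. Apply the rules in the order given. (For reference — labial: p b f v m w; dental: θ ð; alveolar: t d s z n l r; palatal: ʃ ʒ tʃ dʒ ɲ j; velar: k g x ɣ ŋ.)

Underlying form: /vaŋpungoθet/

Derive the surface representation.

[vampuŋgoθet]

Rule 1: /ŋ/ before /p/ (labial) → [m]
Rule 1: /n/ before /g/ (velar) → [ŋ]
After rule 1: vampuŋgoθet
Rule 2: no segment meets the rule's conditions; no change.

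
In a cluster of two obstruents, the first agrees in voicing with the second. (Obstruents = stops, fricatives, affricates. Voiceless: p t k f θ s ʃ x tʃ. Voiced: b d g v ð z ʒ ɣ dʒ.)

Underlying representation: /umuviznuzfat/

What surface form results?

[umuviznusfat]

/z/ before /f/ (voiceless) → [s]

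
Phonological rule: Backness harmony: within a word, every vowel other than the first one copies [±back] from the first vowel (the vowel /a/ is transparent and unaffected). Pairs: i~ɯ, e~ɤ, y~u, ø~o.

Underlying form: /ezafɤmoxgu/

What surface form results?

[ezafemøxgy]

/ɤ/ harmonizes with /e/ ([-back]) → [e]
/o/ harmonizes with /e/ ([-back]) → [ø]
/u/ harmonizes with /e/ ([-back]) → [y]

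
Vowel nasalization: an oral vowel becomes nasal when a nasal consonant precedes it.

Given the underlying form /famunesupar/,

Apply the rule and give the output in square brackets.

[famũnẽsupar]

/u/ after nasal /m/ → [ũ]
/e/ after nasal /n/ → [ẽ]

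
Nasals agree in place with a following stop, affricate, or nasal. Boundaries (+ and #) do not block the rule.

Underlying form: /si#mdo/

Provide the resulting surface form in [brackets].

[si#ndo]

/m/ before /d/ (alveolar) → [n]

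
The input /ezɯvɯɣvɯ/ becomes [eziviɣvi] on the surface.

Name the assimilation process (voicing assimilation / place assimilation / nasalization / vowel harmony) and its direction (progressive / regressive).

/ɯ/→[i] /ɯ/→[i] /ɯ/→[i].
Vowels agree with the first vowel, so the harmony is progressive.

vowel harmony, progressive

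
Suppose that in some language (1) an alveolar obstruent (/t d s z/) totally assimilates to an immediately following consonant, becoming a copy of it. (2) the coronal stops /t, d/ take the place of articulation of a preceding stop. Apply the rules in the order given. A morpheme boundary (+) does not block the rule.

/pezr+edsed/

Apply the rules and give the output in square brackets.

[perr+essed]

Rule 1: /z/ before /r/ → [r] (total assimilation)
Rule 1: /d/ before /s/ → [s] (total assimilation)
After rule 1: perr+essed
Rule 2: no segment meets the rule's conditions; no change.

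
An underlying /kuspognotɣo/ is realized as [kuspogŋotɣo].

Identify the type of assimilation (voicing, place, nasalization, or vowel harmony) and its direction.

/n/→[ŋ].
Each target copies a feature from the preceding segment, so the direction is progressive.

place assimilation, progressive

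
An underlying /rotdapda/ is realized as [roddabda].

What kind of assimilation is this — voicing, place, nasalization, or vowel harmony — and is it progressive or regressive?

voicing assimilation, regressive

/t/→[d] /p/→[b].
Each target copies a feature from the following segment, so the direction is regressive.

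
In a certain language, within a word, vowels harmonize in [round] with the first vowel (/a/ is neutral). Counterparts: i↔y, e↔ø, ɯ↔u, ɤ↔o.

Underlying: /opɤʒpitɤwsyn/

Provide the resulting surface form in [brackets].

[opoʒpytowsyn]

/ɤ/ harmonizes with /o/ ([+round]) → [o]
/i/ harmonizes with /o/ ([+round]) → [y]
/ɤ/ harmonizes with /o/ ([+round]) → [o]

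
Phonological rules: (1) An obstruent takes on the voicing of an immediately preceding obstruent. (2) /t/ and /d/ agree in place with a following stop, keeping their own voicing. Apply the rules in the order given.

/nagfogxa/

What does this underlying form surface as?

[nagvogɣa]

Rule 1: /f/ after /g/ (voiced) → [v]
Rule 1: /x/ after /g/ (voiced) → [ɣ]
After rule 1: nagvogɣa
Rule 2: no segment meets the rule's conditions; no change.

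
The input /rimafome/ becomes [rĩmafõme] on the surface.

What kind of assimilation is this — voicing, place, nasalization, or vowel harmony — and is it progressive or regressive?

nasalization, regressive

/i/→[ĩ] /o/→[õ].
Each target copies a feature from the following segment, so the direction is regressive.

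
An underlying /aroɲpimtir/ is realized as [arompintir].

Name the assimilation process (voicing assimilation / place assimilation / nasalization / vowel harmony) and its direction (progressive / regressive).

place assimilation, regressive

/ɲ/→[m] /m/→[n].
Each target copies a feature from the following segment, so the direction is regressive.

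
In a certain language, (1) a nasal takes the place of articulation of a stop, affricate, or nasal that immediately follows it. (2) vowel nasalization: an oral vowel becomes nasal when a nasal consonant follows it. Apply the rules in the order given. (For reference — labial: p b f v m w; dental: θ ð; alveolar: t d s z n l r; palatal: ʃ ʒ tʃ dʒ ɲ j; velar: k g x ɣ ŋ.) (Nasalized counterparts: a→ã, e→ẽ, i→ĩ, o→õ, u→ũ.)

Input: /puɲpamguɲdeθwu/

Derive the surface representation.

Rule 1: /ɲ/ before /p/ (labial) → [m]
Rule 1: /m/ before /g/ (velar) → [ŋ]
Rule 1: /ɲ/ before /d/ (alveolar) → [n]
After rule 1: pumpaŋgundeθwu
Rule 2: /u/ before nasal /m/ → [ũ]
Rule 2: /a/ before nasal /ŋ/ → [ã]
Rule 2: /u/ before nasal /n/ → [ũ]

[pũmpãŋgũndeθwu]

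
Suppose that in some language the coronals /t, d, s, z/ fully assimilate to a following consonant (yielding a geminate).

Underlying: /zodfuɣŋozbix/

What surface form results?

/d/ before /f/ → [f] (total assimilation)
/z/ before /b/ → [b] (total assimilation)

[zoffuɣŋobbix]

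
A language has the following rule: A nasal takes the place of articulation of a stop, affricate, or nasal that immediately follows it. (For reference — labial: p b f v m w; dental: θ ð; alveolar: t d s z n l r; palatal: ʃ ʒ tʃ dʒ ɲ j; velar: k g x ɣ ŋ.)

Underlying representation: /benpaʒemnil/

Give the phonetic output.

[bempaʒennil]

/n/ before /p/ (labial) → [m]
/m/ before /n/ (alveolar) → [n]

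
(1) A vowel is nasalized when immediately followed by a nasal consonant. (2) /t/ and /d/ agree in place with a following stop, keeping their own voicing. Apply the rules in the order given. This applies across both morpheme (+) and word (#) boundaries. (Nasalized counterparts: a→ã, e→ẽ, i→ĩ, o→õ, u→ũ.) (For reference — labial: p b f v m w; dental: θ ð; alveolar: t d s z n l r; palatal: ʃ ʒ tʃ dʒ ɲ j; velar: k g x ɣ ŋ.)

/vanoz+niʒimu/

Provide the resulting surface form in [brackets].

[vãnoz+niʒĩmu]

Rule 1: /a/ before nasal /n/ → [ã]
Rule 1: /i/ before nasal /m/ → [ĩ]
After rule 1: vãnoz+niʒĩmu
Rule 2: no segment meets the rule's conditions; no change.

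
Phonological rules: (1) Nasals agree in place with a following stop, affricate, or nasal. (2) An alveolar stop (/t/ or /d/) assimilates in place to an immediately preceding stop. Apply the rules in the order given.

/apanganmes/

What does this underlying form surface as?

Rule 1: /n/ before /g/ (velar) → [ŋ]
Rule 1: /n/ before /m/ (labial) → [m]
After rule 1: apaŋgammes
Rule 2: no segment meets the rule's conditions; no change.

[apaŋgammes]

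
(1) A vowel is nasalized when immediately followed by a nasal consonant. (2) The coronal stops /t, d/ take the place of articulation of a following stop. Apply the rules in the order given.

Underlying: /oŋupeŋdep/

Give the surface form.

Rule 1: /o/ before nasal /ŋ/ → [õ]
Rule 1: /e/ before nasal /ŋ/ → [ẽ]
After rule 1: õŋupẽŋdep
Rule 2: no segment meets the rule's conditions; no change.

[õŋupẽŋdep]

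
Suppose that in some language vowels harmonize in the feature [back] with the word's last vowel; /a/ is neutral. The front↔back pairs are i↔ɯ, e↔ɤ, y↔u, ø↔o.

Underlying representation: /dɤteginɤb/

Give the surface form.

/e/ harmonizes with /ɤ/ ([+back]) → [ɤ]
/i/ harmonizes with /ɤ/ ([+back]) → [ɯ]

[dɤtɤgɯnɤb]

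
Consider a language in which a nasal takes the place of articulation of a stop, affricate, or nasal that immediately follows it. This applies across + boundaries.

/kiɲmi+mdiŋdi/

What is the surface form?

[kimmi+ndindi]

/ɲ/ before /m/ (labial) → [m]
/m/ before /d/ (alveolar) → [n]
/ŋ/ before /d/ (alveolar) → [n]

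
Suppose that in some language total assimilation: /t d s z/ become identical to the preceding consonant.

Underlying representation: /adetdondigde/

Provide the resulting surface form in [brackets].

/d/ after /t/ → [t] (total assimilation)
/d/ after /n/ → [n] (total assimilation)
/d/ after /g/ → [g] (total assimilation)

[adettonnigge]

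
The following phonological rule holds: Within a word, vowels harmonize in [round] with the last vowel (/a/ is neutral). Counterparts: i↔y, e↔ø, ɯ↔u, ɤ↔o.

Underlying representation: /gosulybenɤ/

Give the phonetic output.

/o/ harmonizes with /ɤ/ ([-round]) → [ɤ]
/u/ harmonizes with /ɤ/ ([-round]) → [ɯ]
/y/ harmonizes with /ɤ/ ([-round]) → [i]

[gɤsɯlibenɤ]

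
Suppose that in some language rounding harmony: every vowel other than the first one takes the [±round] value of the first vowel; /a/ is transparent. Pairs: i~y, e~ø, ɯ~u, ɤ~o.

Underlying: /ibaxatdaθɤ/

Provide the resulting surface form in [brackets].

[ibaxatdaθɤ]

no segment meets the rule's conditions; no change.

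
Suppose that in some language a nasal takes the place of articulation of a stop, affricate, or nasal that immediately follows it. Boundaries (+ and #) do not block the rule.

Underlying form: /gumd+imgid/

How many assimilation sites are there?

/m/ before /d/ (alveolar) → [n]
/m/ before /g/ (velar) → [ŋ]
2 segments change.

2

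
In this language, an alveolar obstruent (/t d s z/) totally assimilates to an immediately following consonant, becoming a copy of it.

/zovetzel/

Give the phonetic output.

[zovezzel]

/t/ before /z/ → [z] (total assimilation)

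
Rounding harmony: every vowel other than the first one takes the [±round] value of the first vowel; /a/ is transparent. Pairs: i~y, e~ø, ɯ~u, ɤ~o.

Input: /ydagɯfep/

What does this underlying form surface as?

/ɯ/ harmonizes with /y/ ([+round]) → [u]
/e/ harmonizes with /y/ ([+round]) → [ø]

[ydaguføp]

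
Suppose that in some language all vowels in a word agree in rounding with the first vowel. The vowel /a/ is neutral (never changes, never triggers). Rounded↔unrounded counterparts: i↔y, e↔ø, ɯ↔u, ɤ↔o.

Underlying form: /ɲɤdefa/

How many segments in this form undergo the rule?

No segment meets the rule's conditions.

0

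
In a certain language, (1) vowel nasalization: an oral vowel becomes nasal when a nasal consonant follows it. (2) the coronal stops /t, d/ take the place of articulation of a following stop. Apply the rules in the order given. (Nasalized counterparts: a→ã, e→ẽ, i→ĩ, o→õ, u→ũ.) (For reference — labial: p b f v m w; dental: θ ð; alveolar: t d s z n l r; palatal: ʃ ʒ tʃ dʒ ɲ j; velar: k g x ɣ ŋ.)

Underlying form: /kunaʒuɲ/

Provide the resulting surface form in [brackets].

Rule 1: /u/ before nasal /n/ → [ũ]
Rule 1: /u/ before nasal /ɲ/ → [ũ]
After rule 1: kũnaʒũɲ
Rule 2: no segment meets the rule's conditions; no change.

[kũnaʒũɲ]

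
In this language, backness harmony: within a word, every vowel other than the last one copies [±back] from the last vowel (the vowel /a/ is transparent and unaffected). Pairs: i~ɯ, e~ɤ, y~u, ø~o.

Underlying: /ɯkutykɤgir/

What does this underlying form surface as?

[ikytykegir]

/ɯ/ harmonizes with /i/ ([-back]) → [i]
/u/ harmonizes with /i/ ([-back]) → [y]
/ɤ/ harmonizes with /i/ ([-back]) → [e]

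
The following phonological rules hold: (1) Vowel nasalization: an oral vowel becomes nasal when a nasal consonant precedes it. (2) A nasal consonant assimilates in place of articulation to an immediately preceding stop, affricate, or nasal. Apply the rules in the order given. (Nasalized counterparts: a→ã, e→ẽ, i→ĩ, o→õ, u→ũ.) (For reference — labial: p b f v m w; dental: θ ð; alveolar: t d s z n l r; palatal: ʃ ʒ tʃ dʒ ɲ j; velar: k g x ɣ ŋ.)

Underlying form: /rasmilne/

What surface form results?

Rule 1: /i/ after nasal /m/ → [ĩ]
Rule 1: /e/ after nasal /n/ → [ẽ]
After rule 1: rasmĩlnẽ
Rule 2: no segment meets the rule's conditions; no change.

[rasmĩlnẽ]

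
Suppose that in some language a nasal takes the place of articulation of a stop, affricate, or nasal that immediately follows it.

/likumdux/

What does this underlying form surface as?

[likundux]

/m/ before /d/ (alveolar) → [n]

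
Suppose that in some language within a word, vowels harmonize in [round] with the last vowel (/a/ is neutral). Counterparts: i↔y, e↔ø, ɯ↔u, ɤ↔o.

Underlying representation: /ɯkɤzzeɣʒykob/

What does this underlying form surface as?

/ɯ/ harmonizes with /o/ ([+round]) → [u]
/ɤ/ harmonizes with /o/ ([+round]) → [o]
/e/ harmonizes with /o/ ([+round]) → [ø]

[ukozzøɣʒykob]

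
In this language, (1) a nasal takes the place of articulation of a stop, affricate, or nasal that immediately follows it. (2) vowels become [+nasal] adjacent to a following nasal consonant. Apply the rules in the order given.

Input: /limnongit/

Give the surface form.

[lĩnnõŋgit]

Rule 1: /m/ before /n/ (alveolar) → [n]
Rule 1: /n/ before /g/ (velar) → [ŋ]
After rule 1: linnoŋgit
Rule 2: /i/ before nasal /n/ → [ĩ]
Rule 2: /o/ before nasal /ŋ/ → [õ]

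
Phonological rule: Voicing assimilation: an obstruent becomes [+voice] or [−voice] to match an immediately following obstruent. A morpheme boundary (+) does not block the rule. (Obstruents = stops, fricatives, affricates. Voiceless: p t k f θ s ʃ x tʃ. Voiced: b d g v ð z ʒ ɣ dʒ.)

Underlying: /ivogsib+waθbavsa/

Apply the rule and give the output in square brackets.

/g/ before /s/ (voiceless) → [k]
/θ/ before /b/ (voiced) → [ð]
/v/ before /s/ (voiceless) → [f]

[ivoksib+waðbafsa]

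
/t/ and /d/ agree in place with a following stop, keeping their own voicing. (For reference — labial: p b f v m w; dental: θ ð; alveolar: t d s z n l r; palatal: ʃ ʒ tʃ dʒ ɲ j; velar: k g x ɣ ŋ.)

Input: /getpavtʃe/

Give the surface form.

/t/ before /p/ (labial) → [p]

[geppavtʃe]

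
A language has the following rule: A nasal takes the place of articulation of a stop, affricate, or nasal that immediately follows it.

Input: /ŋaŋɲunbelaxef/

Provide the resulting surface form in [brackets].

[ŋaɲɲumbelaxef]

/ŋ/ before /ɲ/ (palatal) → [ɲ]
/n/ before /b/ (labial) → [m]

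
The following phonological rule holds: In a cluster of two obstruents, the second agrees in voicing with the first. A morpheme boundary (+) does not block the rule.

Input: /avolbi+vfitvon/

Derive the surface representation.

/f/ after /v/ (voiced) → [v]
/v/ after /t/ (voiceless) → [f]

[avolbi+vvitfon]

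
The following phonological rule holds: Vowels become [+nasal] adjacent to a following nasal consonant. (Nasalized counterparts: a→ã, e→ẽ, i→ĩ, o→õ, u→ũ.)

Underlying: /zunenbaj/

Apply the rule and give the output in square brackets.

/u/ before nasal /n/ → [ũ]
/e/ before nasal /n/ → [ẽ]

[zũnẽnbaj]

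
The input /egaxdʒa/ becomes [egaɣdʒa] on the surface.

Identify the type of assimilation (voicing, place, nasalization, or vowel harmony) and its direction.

voicing assimilation, regressive

/x/→[ɣ].
Each target copies a feature from the following segment, so the direction is regressive.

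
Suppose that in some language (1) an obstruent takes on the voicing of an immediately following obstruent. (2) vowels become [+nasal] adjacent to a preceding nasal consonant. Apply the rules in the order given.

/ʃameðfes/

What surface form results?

Rule 1: /ð/ before /f/ (voiceless) → [θ]
After rule 1: ʃameθfes
Rule 2: /e/ after nasal /m/ → [ẽ]

[ʃamẽθfes]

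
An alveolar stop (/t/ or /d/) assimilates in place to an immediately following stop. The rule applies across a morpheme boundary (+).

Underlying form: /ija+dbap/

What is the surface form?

[ija+bbap]

/d/ before /b/ (labial) → [b]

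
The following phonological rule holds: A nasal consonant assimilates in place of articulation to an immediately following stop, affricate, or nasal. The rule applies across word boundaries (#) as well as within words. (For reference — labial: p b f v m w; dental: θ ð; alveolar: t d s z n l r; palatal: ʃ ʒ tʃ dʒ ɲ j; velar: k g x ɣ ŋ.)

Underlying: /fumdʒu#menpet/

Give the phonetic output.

[fuɲdʒu#mempet]

/m/ before /dʒ/ (palatal) → [ɲ]
/n/ before /p/ (labial) → [m]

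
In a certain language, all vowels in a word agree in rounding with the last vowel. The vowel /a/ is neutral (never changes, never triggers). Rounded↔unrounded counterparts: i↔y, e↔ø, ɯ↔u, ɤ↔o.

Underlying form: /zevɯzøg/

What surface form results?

[zøvuzøg]

/e/ harmonizes with /ø/ ([+round]) → [ø]
/ɯ/ harmonizes with /ø/ ([+round]) → [u]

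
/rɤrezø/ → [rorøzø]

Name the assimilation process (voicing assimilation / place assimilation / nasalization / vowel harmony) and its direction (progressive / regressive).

vowel harmony, regressive

/ɤ/→[o] /e/→[ø].
Vowels agree with the last vowel, so the harmony is regressive.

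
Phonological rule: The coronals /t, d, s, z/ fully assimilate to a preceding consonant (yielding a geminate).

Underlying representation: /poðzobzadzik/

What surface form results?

/z/ after /ð/ → [ð] (total assimilation)
/z/ after /b/ → [b] (total assimilation)
/z/ after /d/ → [d] (total assimilation)

[poððobbaddik]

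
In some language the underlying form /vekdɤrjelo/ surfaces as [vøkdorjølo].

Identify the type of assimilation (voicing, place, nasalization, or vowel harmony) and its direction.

/e/→[ø] /ɤ/→[o] /e/→[ø].
Vowels agree with the last vowel, so the harmony is regressive.

vowel harmony, regressive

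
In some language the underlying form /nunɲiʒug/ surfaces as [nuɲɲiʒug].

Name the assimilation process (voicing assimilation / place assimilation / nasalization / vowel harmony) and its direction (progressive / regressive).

/n/→[ɲ].
Each target copies a feature from the following segment, so the direction is regressive.

place assimilation, regressive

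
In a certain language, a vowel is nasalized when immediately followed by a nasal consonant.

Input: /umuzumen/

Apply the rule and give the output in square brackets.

[ũmuzũmẽn]

/u/ before nasal /m/ → [ũ]
/u/ before nasal /m/ → [ũ]
/e/ before nasal /n/ → [ẽ]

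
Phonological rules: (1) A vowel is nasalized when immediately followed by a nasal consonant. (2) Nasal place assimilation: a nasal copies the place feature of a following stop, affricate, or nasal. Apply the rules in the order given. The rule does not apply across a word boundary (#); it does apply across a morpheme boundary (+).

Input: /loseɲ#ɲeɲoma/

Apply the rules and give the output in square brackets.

[losẽɲ#ɲẽɲõma]

Rule 1: /e/ before nasal /ɲ/ → [ẽ]
Rule 1: /e/ before nasal /ɲ/ → [ẽ]
Rule 1: /o/ before nasal /m/ → [õ]
After rule 1: losẽɲ#ɲẽɲõma
Rule 2: no segment meets the rule's conditions; no change.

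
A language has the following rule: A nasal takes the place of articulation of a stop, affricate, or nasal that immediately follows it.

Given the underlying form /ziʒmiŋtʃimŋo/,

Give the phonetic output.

[ziʒmiɲtʃiŋŋo]

/ŋ/ before /tʃ/ (palatal) → [ɲ]
/m/ before /ŋ/ (velar) → [ŋ]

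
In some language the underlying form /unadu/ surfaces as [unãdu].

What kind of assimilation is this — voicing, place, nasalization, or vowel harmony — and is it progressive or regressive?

/a/→[ã].
Each target copies a feature from the preceding segment, so the direction is progressive.

nasalization, progressive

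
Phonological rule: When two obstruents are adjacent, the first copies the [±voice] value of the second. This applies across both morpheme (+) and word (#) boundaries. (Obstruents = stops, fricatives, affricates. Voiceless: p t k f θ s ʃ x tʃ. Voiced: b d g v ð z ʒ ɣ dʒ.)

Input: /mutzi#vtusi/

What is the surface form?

/t/ before /z/ (voiced) → [d]
/v/ before /t/ (voiceless) → [f]

[mudzi#ftusi]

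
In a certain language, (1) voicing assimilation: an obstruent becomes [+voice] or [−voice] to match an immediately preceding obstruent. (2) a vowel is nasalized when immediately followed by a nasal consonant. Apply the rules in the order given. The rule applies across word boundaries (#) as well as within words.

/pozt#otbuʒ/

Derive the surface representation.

Rule 1: /t/ after /z/ (voiced) → [d]
Rule 1: /b/ after /t/ (voiceless) → [p]
After rule 1: pozd#otpuʒ
Rule 2: no segment meets the rule's conditions; no change.

[pozd#otpuʒ]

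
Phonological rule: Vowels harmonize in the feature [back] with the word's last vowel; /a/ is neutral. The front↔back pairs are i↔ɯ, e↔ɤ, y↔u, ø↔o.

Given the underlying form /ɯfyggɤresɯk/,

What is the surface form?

/y/ harmonizes with /ɯ/ ([+back]) → [u]
/e/ harmonizes with /ɯ/ ([+back]) → [ɤ]

[ɯfuggɤrɤsɯk]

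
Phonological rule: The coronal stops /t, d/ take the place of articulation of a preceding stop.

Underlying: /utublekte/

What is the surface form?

[utublekke]

/t/ after /k/ (velar) → [k]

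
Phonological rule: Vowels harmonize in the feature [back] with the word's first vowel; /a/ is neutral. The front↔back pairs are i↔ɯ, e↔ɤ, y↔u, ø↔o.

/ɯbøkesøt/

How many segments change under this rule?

/ø/ harmonizes with /ɯ/ ([+back]) → [o]
/e/ harmonizes with /ɯ/ ([+back]) → [ɤ]
/ø/ harmonizes with /ɯ/ ([+back]) → [o]
3 segments change.

3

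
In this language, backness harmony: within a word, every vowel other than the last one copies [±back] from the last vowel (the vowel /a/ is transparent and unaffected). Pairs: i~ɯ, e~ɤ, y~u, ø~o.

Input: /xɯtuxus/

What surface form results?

[xɯtuxus]

no segment meets the rule's conditions; no change.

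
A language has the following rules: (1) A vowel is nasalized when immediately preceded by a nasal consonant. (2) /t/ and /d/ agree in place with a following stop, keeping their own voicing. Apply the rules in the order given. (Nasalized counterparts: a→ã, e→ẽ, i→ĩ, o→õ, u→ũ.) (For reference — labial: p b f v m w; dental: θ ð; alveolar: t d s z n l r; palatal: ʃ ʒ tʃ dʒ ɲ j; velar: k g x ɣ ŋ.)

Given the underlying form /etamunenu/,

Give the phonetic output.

Rule 1: /u/ after nasal /m/ → [ũ]
Rule 1: /e/ after nasal /n/ → [ẽ]
Rule 1: /u/ after nasal /n/ → [ũ]
After rule 1: etamũnẽnũ
Rule 2: no segment meets the rule's conditions; no change.

[etamũnẽnũ]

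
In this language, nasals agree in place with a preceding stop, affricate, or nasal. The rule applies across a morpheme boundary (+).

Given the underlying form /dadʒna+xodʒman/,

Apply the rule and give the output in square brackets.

/n/ after /dʒ/ (palatal) → [ɲ]
/m/ after /dʒ/ (palatal) → [ɲ]

[dadʒɲa+xodʒɲan]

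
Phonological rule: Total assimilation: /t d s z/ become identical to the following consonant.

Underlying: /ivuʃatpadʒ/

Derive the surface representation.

[ivuʃappadʒ]

/t/ before /p/ → [p] (total assimilation)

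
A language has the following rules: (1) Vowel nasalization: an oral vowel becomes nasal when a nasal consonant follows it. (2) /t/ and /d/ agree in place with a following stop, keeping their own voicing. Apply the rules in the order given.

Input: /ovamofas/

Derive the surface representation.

[ovãmofas]

Rule 1: /a/ before nasal /m/ → [ã]
After rule 1: ovãmofas
Rule 2: no segment meets the rule's conditions; no change.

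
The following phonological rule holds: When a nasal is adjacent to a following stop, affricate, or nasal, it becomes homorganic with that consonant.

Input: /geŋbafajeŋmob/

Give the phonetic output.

/ŋ/ before /b/ (labial) → [m]
/ŋ/ before /m/ (labial) → [m]

[gembafajemmob]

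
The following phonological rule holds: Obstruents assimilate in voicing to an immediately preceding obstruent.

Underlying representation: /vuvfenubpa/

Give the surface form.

[vuvvenubba]

/f/ after /v/ (voiced) → [v]
/p/ after /b/ (voiced) → [b]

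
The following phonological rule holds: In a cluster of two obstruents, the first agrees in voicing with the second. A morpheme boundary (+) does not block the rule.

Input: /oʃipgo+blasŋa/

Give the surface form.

/p/ before /g/ (voiced) → [b]

[oʃibgo+blasŋa]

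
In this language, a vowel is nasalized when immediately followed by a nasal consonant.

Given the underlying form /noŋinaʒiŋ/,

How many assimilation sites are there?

3

/o/ before nasal /ŋ/ → [õ]
/i/ before nasal /n/ → [ĩ]
/i/ before nasal /ŋ/ → [ĩ]
3 segments change.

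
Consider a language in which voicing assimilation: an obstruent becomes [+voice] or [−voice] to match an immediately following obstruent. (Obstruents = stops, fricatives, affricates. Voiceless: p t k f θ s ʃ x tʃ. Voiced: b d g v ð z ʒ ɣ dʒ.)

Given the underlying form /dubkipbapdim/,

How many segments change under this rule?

3

/b/ before /k/ (voiceless) → [p]
/p/ before /b/ (voiced) → [b]
/p/ before /d/ (voiced) → [b]
3 segments change.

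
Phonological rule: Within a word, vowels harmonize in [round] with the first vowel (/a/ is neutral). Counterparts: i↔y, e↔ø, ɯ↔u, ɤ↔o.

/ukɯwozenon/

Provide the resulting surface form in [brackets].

[ukuwozønon]

/ɯ/ harmonizes with /u/ ([+round]) → [u]
/e/ harmonizes with /u/ ([+round]) → [ø]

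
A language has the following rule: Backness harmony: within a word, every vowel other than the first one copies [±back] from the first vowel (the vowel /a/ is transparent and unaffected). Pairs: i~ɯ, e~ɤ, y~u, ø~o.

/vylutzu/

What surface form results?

[vylytzy]

/u/ harmonizes with /y/ ([-back]) → [y]
/u/ harmonizes with /y/ ([-back]) → [y]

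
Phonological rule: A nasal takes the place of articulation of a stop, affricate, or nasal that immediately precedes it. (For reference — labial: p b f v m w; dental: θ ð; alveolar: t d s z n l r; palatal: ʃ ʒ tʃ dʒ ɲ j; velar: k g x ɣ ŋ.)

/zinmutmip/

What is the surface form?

/m/ after /n/ (alveolar) → [n]
/m/ after /t/ (alveolar) → [n]

[zinnutnip]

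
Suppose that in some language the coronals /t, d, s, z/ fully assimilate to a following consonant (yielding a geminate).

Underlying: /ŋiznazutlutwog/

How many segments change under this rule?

3

/z/ before /n/ → [n] (total assimilation)
/t/ before /l/ → [l] (total assimilation)
/t/ before /w/ → [w] (total assimilation)
3 segments change.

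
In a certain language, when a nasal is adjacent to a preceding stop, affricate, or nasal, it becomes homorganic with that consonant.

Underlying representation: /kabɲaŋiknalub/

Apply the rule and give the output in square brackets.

/ɲ/ after /b/ (labial) → [m]
/n/ after /k/ (velar) → [ŋ]

[kabmaŋikŋalub]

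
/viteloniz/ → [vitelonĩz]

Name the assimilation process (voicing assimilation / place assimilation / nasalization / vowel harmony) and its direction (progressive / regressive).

nasalization, progressive

/i/→[ĩ].
Each target copies a feature from the preceding segment, so the direction is progressive.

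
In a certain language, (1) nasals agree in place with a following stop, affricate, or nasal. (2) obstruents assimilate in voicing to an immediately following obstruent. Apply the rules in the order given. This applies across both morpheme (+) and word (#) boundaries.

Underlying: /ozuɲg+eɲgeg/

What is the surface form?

Rule 1: /ɲ/ before /g/ (velar) → [ŋ]
Rule 1: /ɲ/ before /g/ (velar) → [ŋ]
After rule 1: ozuŋg+eŋgeg
Rule 2: no segment meets the rule's conditions; no change.

[ozuŋg+eŋgeg]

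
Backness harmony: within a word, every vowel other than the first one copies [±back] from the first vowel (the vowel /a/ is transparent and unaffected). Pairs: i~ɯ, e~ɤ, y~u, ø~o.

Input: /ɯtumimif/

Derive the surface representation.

[ɯtumɯmɯf]

/i/ harmonizes with /ɯ/ ([+back]) → [ɯ]
/i/ harmonizes with /ɯ/ ([+back]) → [ɯ]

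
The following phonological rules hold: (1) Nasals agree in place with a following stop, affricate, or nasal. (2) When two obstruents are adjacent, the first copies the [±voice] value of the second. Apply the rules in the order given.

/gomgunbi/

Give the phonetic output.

[goŋgumbi]

Rule 1: /m/ before /g/ (velar) → [ŋ]
Rule 1: /n/ before /b/ (labial) → [m]
After rule 1: goŋgumbi
Rule 2: no segment meets the rule's conditions; no change.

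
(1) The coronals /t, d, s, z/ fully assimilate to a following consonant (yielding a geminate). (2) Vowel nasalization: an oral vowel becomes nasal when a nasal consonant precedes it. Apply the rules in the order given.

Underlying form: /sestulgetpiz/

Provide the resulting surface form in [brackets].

Rule 1: /s/ before /t/ → [t] (total assimilation)
Rule 1: /t/ before /p/ → [p] (total assimilation)
After rule 1: settulgeppiz
Rule 2: no segment meets the rule's conditions; no change.

[settulgeppiz]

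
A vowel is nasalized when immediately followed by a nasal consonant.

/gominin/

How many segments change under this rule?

3

/o/ before nasal /m/ → [õ]
/i/ before nasal /n/ → [ĩ]
/i/ before nasal /n/ → [ĩ]
3 segments change.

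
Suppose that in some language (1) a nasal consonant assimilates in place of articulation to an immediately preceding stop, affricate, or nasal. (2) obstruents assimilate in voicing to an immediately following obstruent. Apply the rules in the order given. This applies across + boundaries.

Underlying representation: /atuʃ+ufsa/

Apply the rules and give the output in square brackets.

Rule 1: no segment meets the rule's conditions; no change.
After rule 1: atuʃ+ufsa
Rule 2: no segment meets the rule's conditions; no change.

[atuʃ+ufsa]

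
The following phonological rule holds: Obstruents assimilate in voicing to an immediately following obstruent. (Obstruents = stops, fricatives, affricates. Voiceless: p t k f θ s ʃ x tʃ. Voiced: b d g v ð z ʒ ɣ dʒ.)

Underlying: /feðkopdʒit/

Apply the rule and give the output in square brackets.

[feθkobdʒit]

/ð/ before /k/ (voiceless) → [θ]
/p/ before /dʒ/ (voiced) → [b]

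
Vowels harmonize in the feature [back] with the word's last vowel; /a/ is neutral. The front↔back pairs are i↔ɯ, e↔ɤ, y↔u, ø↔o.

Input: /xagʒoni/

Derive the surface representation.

/o/ harmonizes with /i/ ([-back]) → [ø]

[xagʒøni]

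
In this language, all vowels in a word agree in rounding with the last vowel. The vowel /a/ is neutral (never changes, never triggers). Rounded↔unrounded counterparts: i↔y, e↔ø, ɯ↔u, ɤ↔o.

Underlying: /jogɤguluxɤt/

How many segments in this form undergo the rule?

/o/ harmonizes with /ɤ/ ([-round]) → [ɤ]
/u/ harmonizes with /ɤ/ ([-round]) → [ɯ]
/u/ harmonizes with /ɤ/ ([-round]) → [ɯ]
3 segments change.

3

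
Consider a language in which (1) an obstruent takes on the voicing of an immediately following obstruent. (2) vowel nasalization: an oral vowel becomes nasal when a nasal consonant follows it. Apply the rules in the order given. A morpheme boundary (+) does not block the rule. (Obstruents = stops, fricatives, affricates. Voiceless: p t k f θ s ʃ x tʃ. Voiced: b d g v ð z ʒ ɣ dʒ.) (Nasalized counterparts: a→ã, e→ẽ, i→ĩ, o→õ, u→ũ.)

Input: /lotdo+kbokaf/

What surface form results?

Rule 1: /t/ before /d/ (voiced) → [d]
Rule 1: /k/ before /b/ (voiced) → [g]
After rule 1: loddo+gbokaf
Rule 2: no segment meets the rule's conditions; no change.

[loddo+gbokaf]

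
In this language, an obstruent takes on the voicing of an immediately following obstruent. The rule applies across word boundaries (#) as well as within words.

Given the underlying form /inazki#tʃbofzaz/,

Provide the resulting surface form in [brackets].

[inaski#dʒbovzaz]

/z/ before /k/ (voiceless) → [s]
/tʃ/ before /b/ (voiced) → [dʒ]
/f/ before /z/ (voiced) → [v]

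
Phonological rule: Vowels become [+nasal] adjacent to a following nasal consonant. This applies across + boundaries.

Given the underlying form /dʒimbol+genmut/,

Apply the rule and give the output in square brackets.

[dʒĩmbol+gẽnmut]

/i/ before nasal /m/ → [ĩ]
/e/ before nasal /n/ → [ẽ]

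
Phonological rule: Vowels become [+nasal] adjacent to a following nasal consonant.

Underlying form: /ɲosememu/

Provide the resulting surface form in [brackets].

/e/ before nasal /m/ → [ẽ]
/e/ before nasal /m/ → [ẽ]

[ɲosẽmẽmu]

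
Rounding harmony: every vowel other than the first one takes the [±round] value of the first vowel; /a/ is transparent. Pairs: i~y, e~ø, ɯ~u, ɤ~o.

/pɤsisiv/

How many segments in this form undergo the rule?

No segment meets the rule's conditions.

0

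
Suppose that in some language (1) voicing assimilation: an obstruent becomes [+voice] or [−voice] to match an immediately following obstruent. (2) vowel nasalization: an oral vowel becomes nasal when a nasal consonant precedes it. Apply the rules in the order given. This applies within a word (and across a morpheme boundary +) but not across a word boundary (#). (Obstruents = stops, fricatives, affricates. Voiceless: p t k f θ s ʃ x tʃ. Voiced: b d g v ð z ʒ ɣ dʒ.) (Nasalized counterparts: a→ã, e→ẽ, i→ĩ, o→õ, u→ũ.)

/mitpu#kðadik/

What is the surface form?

[mĩtpu#gðadik]

Rule 1: /k/ before /ð/ (voiced) → [g]
After rule 1: mitpu#gðadik
Rule 2: /i/ after nasal /m/ → [ĩ]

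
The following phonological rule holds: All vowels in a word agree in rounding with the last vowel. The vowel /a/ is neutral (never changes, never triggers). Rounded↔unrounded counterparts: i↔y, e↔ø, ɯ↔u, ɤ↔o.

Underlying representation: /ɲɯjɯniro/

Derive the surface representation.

/ɯ/ harmonizes with /o/ ([+round]) → [u]
/ɯ/ harmonizes with /o/ ([+round]) → [u]
/i/ harmonizes with /o/ ([+round]) → [y]

[ɲujunyro]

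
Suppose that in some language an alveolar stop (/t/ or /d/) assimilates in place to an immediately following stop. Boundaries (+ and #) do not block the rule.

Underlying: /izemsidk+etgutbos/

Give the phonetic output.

/d/ before /k/ (velar) → [g]
/t/ before /g/ (velar) → [k]
/t/ before /b/ (labial) → [p]

[izemsigk+ekgupbos]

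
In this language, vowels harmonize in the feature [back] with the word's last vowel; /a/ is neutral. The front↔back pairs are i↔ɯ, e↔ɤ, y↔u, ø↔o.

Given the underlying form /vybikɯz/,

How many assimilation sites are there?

/y/ harmonizes with /ɯ/ ([+back]) → [u]
/i/ harmonizes with /ɯ/ ([+back]) → [ɯ]
2 segments change.

2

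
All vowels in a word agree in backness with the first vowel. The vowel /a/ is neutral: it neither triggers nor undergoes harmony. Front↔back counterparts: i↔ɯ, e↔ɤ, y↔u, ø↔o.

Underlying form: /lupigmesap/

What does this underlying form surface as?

/i/ harmonizes with /u/ ([+back]) → [ɯ]
/e/ harmonizes with /u/ ([+back]) → [ɤ]

[lupɯgmɤsap]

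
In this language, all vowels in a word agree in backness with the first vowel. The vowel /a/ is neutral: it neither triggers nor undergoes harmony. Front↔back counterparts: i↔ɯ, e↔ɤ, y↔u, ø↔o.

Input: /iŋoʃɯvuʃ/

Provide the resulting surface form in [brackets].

/o/ harmonizes with /i/ ([-back]) → [ø]
/ɯ/ harmonizes with /i/ ([-back]) → [i]
/u/ harmonizes with /i/ ([-back]) → [y]

[iŋøʃivyʃ]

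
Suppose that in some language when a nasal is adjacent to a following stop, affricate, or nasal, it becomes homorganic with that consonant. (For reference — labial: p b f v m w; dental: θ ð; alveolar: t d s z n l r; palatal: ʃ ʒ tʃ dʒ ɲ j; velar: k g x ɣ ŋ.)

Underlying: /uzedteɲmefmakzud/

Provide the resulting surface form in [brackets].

/ɲ/ before /m/ (labial) → [m]

[uzedtemmefmakzud]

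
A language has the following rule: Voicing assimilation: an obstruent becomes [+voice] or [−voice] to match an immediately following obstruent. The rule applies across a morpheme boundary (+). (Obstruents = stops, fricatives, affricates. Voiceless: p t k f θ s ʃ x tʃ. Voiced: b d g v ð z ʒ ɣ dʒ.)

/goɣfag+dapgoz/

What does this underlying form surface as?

/ɣ/ before /f/ (voiceless) → [x]
/p/ before /g/ (voiced) → [b]

[goxfag+dabgoz]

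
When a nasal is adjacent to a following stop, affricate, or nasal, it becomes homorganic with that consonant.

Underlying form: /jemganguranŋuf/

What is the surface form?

/m/ before /g/ (velar) → [ŋ]
/n/ before /g/ (velar) → [ŋ]
/n/ before /ŋ/ (velar) → [ŋ]

[jeŋgaŋguraŋŋuf]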